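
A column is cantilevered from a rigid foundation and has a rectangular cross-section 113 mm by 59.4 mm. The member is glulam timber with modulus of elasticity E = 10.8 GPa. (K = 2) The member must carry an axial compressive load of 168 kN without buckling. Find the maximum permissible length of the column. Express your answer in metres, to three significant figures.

Buckling occurs about the weak axis: I_min = h·b³/12 with b = 59.4 mm (the shorter side).
I_min = 113×59.4³/12 = 1.974×10^6 mm⁴
I = 1.974×10^-6 m⁴
At the buckling limit P_cr = P = 1.680×10^5 N
From P_cr = π²EI/(K·L)²:  L = (1/K)·√(π²EI/P_cr) = (1/2)·√(π²×1.08×10^10×1.974×10^-6/1.680×10^5)
L = 0.560 m

L_max ≈ 0.560 m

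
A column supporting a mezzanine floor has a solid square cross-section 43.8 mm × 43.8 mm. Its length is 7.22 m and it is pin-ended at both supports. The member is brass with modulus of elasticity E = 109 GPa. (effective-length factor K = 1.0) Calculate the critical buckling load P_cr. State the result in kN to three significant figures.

P_cr ≈ 6.33 kN

I = a⁴/12 = 43.8⁴/12 = 3.067×10^5 mm⁴
I = 3.067×10^5 mm⁴ = 3.067×10^-7 m⁴
Effective length L_e = K·L = 1 × 7.22 = 7.220 m
P_cr = π²EI / L_e² = π² × 109×10⁹ × 3.067×10^-7 / 7.220² = 6.329×10^3 N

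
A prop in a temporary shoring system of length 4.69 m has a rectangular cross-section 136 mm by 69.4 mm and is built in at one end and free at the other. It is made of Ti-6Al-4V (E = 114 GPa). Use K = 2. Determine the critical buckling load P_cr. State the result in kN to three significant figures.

Buckling occurs about the weak axis: I_min = h·b³/12 with b = 69.4 mm (the shorter side).
I_min = 136×69.4³/12 = 3.788×10^6 mm⁴
I = 3.788×10^6 mm⁴ = 3.788×10^-6 m⁴
Effective length L_e = K·L = 2 × 4.69 = 9.380 m
P_cr = π²EI / L_e² = π² × 114×10⁹ × 3.788×10^-6 / 9.380² = 4.844×10^4 N

P_cr ≈ 48.4 kN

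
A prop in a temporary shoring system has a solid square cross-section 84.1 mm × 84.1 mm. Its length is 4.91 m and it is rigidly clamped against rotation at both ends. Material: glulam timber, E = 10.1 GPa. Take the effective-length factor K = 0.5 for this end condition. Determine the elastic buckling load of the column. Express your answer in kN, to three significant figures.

P_cr ≈ 68.9 kN

I = a⁴/12 = 84.1⁴/12 = 4.169×10^6 mm⁴
I = 4.169×10^6 mm⁴ = 4.169×10^-6 m⁴
Effective length L_e = K·L = 0.5 × 4.91 = 2.455 m
P_cr = π²EI / L_e² = π² × 10.1×10⁹ × 4.169×10^-6 / 2.455² = 6.895×10^4 N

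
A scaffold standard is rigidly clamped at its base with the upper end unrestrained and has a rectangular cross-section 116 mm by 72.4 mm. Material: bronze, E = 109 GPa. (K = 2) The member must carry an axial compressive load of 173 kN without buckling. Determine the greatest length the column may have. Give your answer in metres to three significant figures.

L_max ≈ 2.39 m

Buckling occurs about the weak axis: I_min = h·b³/12 with b = 72.4 mm (the shorter side).
I_min = 116×72.4³/12 = 3.669×10^6 mm⁴
I = 3.669×10^-6 m⁴
At the buckling limit P_cr = P = 1.730×10^5 N
From P_cr = π²EI/(K·L)²:  L = (1/K)·√(π²EI/P_cr) = (1/2)·√(π²×1.09×10^11×3.669×10^-6/1.730×10^5)
L = 2.39 m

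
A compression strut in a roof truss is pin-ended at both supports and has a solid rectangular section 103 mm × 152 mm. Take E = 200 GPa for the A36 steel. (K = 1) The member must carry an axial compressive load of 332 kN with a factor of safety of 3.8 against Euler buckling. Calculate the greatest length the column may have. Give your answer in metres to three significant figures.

Buckling occurs about the weak axis: I_min = h·b³/12 with b = 103 mm (the shorter side).
I_min = 152×103³/12 = 1.384×10^7 mm⁴
I = 1.384×10^-5 m⁴
Required critical load P_cr = n·P = 3.8 × 332 = 1262 kN = 1.262×10^6 N
From P_cr = π²EI/(K·L)²:  L = (1/K)·√(π²EI/P_cr) = (1/1)·√(π²×2.00×10^11×1.384×10^-5/1.262×10^6)
L = 4.65 m

L_max ≈ 4.65 m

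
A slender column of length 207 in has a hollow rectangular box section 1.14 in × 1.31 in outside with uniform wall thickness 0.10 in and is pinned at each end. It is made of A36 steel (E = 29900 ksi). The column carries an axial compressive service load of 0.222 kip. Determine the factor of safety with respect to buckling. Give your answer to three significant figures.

n ≈ 2.63

Inner dimensions: h_i = 1.31 − 2×0.10 = 1.110 in, b_i = 1.14 − 2×0.10 = 0.9400 in
Weak-axis I_min = (h_o·b_o³ − h_i·b_i³)/12 with b_o = 1.14, b_i = 0.9400 in (shorter outer/inner sides).
I_min = (1.31×1.14³ − 1.110×0.9400³)/12 = 8.491×10^-2 in⁴
Effective length L_e = K·L = 1 × 207 = 207.0 in
P_cr = π²EI / L_e² = π² × 29900×10³ × 8.491×10^-2 / 207.0² = 584.7 lb
Factor of safety n = P_cr / P = 0.58475 / 0.222 = 2.63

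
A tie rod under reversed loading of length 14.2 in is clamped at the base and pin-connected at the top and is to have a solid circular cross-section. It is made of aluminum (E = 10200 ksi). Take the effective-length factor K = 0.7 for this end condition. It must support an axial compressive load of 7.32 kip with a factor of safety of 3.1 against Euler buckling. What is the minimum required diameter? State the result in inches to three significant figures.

Required P_cr = n·P = 3.1 × 7.32 = 22.69 kip
L_e = K·L = 0.7 × 14.2 = 9.940 in
Required I = P_cr·L_e²/(π²E) = 2.269×10^4 × 9.940² / (π² × 1.02×10^7) = 2.227×10^-2 in⁴
Solid circle: I = πd⁴/64  ⇒  d = (64I/π)^(1/4) = (64×2.227×10^-2/π)^(1/4) = 0.821 in

d ≈ 0.821 in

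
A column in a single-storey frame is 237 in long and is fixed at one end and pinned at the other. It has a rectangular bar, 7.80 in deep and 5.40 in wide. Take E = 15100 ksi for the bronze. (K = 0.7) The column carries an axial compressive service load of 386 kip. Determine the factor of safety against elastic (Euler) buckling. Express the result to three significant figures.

n ≈ 1.44

Buckling occurs about the weak axis: I_min = h·b³/12 with b = 5.40 in (the shorter side).
I_min = 7.80×5.40³/12 = 102.4 in⁴
Effective length L_e = K·L = 0.7 × 237 = 165.9 in
P_cr = π²EI / L_e² = π² × 15100×10³ × 102.4 / 165.9² = 5.542×10^5 lb
Factor of safety n = P_cr / P = 554.22 / 386 = 1.44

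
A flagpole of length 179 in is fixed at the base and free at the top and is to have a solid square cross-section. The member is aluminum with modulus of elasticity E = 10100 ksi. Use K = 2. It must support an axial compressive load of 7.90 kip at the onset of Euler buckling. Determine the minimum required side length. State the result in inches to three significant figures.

a ≈ 3.32 in

L_e = K·L = 2 × 179 = 358.0 in
Required I = P_cr·L_e²/(π²E) = 7.900×10^3 × 358.0² / (π² × 1.01×10^7) = 10.16 in⁴
Solid square: I = a⁴/12  ⇒  a = (12I)^(1/4) = (12×10.16)^(1/4) = 3.32 in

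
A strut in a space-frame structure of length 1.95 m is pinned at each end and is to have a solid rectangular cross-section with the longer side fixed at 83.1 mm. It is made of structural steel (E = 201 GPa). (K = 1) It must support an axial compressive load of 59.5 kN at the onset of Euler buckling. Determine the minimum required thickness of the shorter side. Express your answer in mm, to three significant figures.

L_e = K·L = 1 × 1.95 = 1.950 m
Required I = P_cr·L_e²/(π²E) = 5.950×10^4 × 1.950² / (π² × 2.01×10^11) = 1.140×10^-7 m⁴
I_req = 1.140×10^5 mm⁴
Rectangle, weak axis: I_min = h·b³/12 with h = 83.1 mm fixed  ⇒  b = (12I/h)^(1/3) = 25.4 mm

b ≈ 25.4 mm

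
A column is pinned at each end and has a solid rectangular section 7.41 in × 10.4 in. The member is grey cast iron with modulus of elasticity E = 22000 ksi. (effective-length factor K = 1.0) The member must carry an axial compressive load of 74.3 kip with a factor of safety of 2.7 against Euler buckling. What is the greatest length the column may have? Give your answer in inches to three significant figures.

L_max ≈ 618 in

Buckling occurs about the weak axis: I_min = h·b³/12 with b = 7.41 in (the shorter side).
I_min = 10.4×7.41³/12 = 352.6 in⁴
Required critical load P_cr = n·P = 2.7 × 74.3 = 200.6 kip = 2.006×10^5 lb
From P_cr = π²EI/(K·L)²:  L = (1/K)·√(π²EI/P_cr) = (1/1)·√(π²×2.20×10^7×352.6/2.006×10^5)
L = 618 in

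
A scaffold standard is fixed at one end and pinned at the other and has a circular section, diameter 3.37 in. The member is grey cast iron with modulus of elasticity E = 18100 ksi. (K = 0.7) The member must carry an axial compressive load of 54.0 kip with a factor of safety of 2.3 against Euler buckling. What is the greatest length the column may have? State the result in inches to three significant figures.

L_max ≈ 136 in

I = πd⁴/64 = π×3.37⁴/64 = 6.331 in⁴
Required critical load P_cr = n·P = 2.3 × 54.0 = 124.2 kip = 1.242×10^5 lb
From P_cr = π²EI/(K·L)²:  L = (1/K)·√(π²EI/P_cr) = (1/0.7)·√(π²×1.81×10^7×6.331/1.242×10^5)
L = 136 in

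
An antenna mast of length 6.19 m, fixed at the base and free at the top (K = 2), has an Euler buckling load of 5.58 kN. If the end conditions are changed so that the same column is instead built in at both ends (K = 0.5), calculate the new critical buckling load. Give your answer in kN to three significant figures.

P_cr ≈ 89.3 kN

P_cr ∝ 1/K², so P_cr,new = P_cr,old × (K_old/K_new)² = 5.58 × (2/0.5)²
= 5.58 × 16.00 = 89.3 kN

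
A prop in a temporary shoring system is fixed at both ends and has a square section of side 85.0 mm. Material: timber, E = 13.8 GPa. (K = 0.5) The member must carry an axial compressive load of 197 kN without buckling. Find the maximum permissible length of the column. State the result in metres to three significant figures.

L_max ≈ 3.47 m

I = a⁴/12 = 85.0⁴/12 = 4.350×10^6 mm⁴
I = 4.350×10^-6 m⁴
At the buckling limit P_cr = P = 1.970×10^5 N
From P_cr = π²EI/(K·L)²:  L = (1/K)·√(π²EI/P_cr) = (1/0.5)·√(π²×1.38×10^10×4.350×10^-6/1.970×10^5)
L = 3.47 m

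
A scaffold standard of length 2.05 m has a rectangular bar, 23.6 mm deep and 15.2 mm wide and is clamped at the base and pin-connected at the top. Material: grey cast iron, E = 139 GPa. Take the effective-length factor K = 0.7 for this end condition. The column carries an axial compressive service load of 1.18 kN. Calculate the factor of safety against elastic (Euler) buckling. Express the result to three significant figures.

Buckling occurs about the weak axis: I_min = h·b³/12 with b = 15.2 mm (the shorter side).
I_min = 23.6×15.2³/12 = 6.907×10^3 mm⁴
I = 6.907×10^3 mm⁴ = 6.907×10^-9 m⁴
Effective length L_e = K·L = 0.7 × 2.05 = 1.435 m
P_cr = π²EI / L_e² = π² × 139×10⁹ × 6.907×10^-9 / 1.435² = 4.601×10^3 N
Factor of safety n = P_cr / P = 4.6012 / 1.18 = 3.90

n ≈ 3.90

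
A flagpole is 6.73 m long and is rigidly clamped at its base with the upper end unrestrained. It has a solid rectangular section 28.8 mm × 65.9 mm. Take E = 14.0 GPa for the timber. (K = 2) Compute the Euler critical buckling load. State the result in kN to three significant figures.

Buckling occurs about the weak axis: I_min = h·b³/12 with b = 28.8 mm (the shorter side).
I_min = 65.9×28.8³/12 = 1.312×10^5 mm⁴
I = 1.312×10^5 mm⁴ = 1.312×10^-7 m⁴
Effective length L_e = K·L = 2 × 6.73 = 13.46 m
P_cr = π²EI / L_e² = π² × 14.0×10⁹ × 1.312×10^-7 / 13.46² = 100.1 N

P_cr ≈ 0.100 kN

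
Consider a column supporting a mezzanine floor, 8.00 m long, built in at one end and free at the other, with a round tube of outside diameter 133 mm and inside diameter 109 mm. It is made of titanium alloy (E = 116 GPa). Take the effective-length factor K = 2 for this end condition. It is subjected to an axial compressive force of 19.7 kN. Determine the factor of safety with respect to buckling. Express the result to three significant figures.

n ≈ 1.91

d_o = 133 mm, d_i = 109 mm
I = π(d_o⁴ − d_i⁴)/64 = π(133⁴ − 109.0⁴)/64 = 8.430×10^6 mm⁴
I = 8.430×10^6 mm⁴ = 8.430×10^-6 m⁴
Effective length L_e = K·L = 2 × 8.00 = 16.00 m
P_cr = π²EI / L_e² = π² × 116×10⁹ × 8.430×10^-6 / 16.00² = 3.770×10^4 N
Factor of safety n = P_cr / P = 37.702 / 19.7 = 1.91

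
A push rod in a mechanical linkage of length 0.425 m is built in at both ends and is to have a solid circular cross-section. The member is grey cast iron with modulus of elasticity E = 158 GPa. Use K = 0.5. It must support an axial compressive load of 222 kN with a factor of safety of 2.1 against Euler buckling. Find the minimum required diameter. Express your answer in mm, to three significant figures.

d ≈ 22.9 mm

Required P_cr = n·P = 2.1 × 222 = 466.2 kN
L_e = K·L = 0.5 × 0.425 = 0.2125 m
Required I = P_cr·L_e²/(π²E) = 4.662×10^5 × 0.2125² / (π² × 1.58×10^11) = 1.350×10^-8 m⁴
I_req = 1.350×10^4 mm⁴
Solid circle: I = πd⁴/64  ⇒  d = (64I/π)^(1/4) = (64×1.350×10^4/π)^(1/4) = 22.9 mm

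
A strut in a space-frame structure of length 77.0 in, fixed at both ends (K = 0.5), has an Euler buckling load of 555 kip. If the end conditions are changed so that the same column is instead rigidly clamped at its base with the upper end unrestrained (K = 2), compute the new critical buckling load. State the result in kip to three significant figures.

P_cr ∝ 1/K², so P_cr,new = P_cr,old × (K_old/K_new)² = 555 × (0.5/2)²
= 555 × 0.06250 = 34.7 kip

P_cr ≈ 34.7 kip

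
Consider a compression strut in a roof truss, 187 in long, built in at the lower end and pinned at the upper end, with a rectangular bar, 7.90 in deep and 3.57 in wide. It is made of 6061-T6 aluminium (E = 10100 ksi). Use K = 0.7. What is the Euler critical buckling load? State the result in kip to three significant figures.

Buckling occurs about the weak axis: I_min = h·b³/12 with b = 3.57 in (the shorter side).
I_min = 7.90×3.57³/12 = 29.95 in⁴
Effective length L_e = K·L = 0.7 × 187 = 130.9 in
P_cr = π²EI / L_e² = π² × 10100×10³ × 29.95 / 130.9² = 1.743×10^5 lb

P_cr ≈ 174 kip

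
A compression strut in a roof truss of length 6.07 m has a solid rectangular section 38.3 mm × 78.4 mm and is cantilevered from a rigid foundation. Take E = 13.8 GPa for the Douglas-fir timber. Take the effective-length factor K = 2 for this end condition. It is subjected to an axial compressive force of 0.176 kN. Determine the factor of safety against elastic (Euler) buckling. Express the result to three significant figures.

n ≈ 1.93

Buckling occurs about the weak axis: I_min = h·b³/12 with b = 38.3 mm (the shorter side).
I_min = 78.4×38.3³/12 = 3.671×10^5 mm⁴
I = 3.671×10^5 mm⁴ = 3.671×10^-7 m⁴
Effective length L_e = K·L = 2 × 6.07 = 12.14 m
P_cr = π²EI / L_e² = π² × 13.8×10⁹ × 3.671×10^-7 / 12.14² = 339.2 N
Factor of safety n = P_cr / P = 0.33921 / 0.176 = 1.93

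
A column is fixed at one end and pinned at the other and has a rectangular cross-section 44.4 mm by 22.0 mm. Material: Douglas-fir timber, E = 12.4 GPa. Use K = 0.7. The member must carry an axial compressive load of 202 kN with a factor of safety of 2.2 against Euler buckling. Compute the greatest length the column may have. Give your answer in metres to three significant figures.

L_max ≈ 0.149 m

Buckling occurs about the weak axis: I_min = h·b³/12 with b = 22.0 mm (the shorter side).
I_min = 44.4×22.0³/12 = 3.940×10^4 mm⁴
I = 3.940×10^-8 m⁴
Required critical load P_cr = n·P = 2.2 × 202 = 444.4 kN = 4.444×10^5 N
From P_cr = π²EI/(K·L)²:  L = (1/K)·√(π²EI/P_cr) = (1/0.7)·√(π²×1.24×10^10×3.940×10^-8/4.444×10^5)
L = 0.149 m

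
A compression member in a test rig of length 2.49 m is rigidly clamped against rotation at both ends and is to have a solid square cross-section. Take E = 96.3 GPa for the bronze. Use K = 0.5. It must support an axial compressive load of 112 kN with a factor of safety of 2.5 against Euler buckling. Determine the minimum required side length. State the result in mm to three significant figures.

a ≈ 48.4 mm

Required P_cr = n·P = 2.5 × 112 = 280.0 kN
L_e = K·L = 0.5 × 2.49 = 1.245 m
Required I = P_cr·L_e²/(π²E) = 2.800×10^5 × 1.245² / (π² × 9.63×10^10) = 4.566×10^-7 m⁴
I_req = 4.566×10^5 mm⁴
Solid square: I = a⁴/12  ⇒  a = (12I)^(1/4) = (12×4.566×10^5)^(1/4) = 48.4 mm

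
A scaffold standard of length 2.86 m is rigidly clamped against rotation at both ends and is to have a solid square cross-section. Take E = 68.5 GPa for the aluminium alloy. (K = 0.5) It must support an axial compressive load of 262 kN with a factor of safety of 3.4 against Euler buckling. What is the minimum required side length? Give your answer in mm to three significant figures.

Required P_cr = n·P = 3.4 × 262 = 890.8 kN
L_e = K·L = 0.5 × 2.86 = 1.430 m
Required I = P_cr·L_e²/(π²E) = 8.908×10^5 × 1.430² / (π² × 6.85×10^10) = 2.694×10^-6 m⁴
I_req = 2.694×10^6 mm⁴
Solid square: I = a⁴/12  ⇒  a = (12I)^(1/4) = (12×2.694×10^6)^(1/4) = 75.4 mm

a ≈ 75.4 mm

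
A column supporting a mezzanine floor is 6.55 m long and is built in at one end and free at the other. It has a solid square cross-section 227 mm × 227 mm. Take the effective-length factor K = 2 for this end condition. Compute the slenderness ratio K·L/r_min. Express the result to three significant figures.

λ ≈ 200

For a square r = a/√12 = 227/√12 = 65.53 mm
L_e = K·L = 2 × 6.55 m = 13.10 m = 13100 mm
λ = L_e / r_min = 13100 / 65.53 = 200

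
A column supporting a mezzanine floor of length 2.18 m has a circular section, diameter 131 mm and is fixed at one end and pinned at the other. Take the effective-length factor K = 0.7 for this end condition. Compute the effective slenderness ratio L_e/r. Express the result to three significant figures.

λ ≈ 46.6

I = πd⁴/64 = π×131⁴/64 = 1.446×10^7 mm⁴
A = 1.348×10^4 mm²;  r_min = √(I/A) = √(1.446×10^7/1.348×10^4) = 32.75 mm
L_e = K·L = 0.7 × 2.18 m = 1.526 m = 1526.0 mm
λ = L_e / r_min = 1526.0 / 32.75 = 46.6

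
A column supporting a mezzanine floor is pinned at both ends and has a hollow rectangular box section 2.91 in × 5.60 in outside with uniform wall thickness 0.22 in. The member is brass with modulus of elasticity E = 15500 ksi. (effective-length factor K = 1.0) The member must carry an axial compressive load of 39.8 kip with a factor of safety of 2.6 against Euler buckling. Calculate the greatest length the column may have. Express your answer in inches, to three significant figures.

L_max ≈ 86.1 in

Inner dimensions: h_i = 5.60 − 2×0.22 = 5.160 in, b_i = 2.91 − 2×0.22 = 2.470 in
Weak-axis I_min = (h_o·b_o³ − h_i·b_i³)/12 with b_o = 2.91, b_i = 2.470 in (shorter outer/inner sides).
I_min = (5.60×2.91³ − 5.160×2.470³)/12 = 5.020 in⁴
Required critical load P_cr = n·P = 2.6 × 39.8 = 103.5 kip = 1.035×10^5 lb
From P_cr = π²EI/(K·L)²:  L = (1/K)·√(π²EI/P_cr) = (1/1)·√(π²×1.55×10^7×5.020/1.035×10^5)
L = 86.1 in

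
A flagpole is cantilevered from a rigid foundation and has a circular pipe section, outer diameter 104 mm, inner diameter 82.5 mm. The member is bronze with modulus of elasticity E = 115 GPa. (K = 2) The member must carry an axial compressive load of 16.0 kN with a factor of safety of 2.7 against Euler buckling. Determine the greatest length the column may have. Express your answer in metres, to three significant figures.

L_max ≈ 4.77 m

d_o = 104 mm, d_i = 82.5 mm
I = π(d_o⁴ − d_i⁴)/64 = π(104⁴ − 82.50⁴)/64 = 3.469×10^6 mm⁴
I = 3.469×10^-6 m⁴
Required critical load P_cr = n·P = 2.7 × 16.0 = 43.20 kN = 4.320×10^4 N
From P_cr = π²EI/(K·L)²:  L = (1/K)·√(π²EI/P_cr) = (1/2)·√(π²×1.15×10^11×3.469×10^-6/4.320×10^4)
L = 4.77 m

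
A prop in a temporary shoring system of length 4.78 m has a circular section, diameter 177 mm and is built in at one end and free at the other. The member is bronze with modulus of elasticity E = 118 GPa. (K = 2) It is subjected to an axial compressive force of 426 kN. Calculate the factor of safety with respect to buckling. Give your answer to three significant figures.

I = πd⁴/64 = π×177⁴/64 = 4.818×10^7 mm⁴
I = 4.818×10^7 mm⁴ = 4.818×10^-5 m⁴
Effective length L_e = K·L = 2 × 4.78 = 9.560 m
P_cr = π²EI / L_e² = π² × 118×10⁹ × 4.818×10^-5 / 9.560² = 6.139×10^5 N
Factor of safety n = P_cr / P = 613.94 / 426 = 1.44

n ≈ 1.44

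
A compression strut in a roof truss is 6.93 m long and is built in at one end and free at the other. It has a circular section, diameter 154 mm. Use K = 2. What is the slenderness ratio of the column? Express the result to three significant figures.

λ ≈ 360

For a solid circle r = d/4 = 154/4 = 38.50 mm
L_e = K·L = 2 × 6.93 m = 13.86 m = 13860 mm
λ = L_e / r_min = 13860 / 38.50 = 360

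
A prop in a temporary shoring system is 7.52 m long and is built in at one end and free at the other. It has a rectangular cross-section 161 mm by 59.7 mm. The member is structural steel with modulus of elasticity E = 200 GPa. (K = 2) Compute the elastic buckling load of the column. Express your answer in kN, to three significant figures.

Buckling occurs about the weak axis: I_min = h·b³/12 with b = 59.7 mm (the shorter side).
I_min = 161×59.7³/12 = 2.855×10^6 mm⁴
I = 2.855×10^6 mm⁴ = 2.855×10^-6 m⁴
Effective length L_e = K·L = 2 × 7.52 = 15.04 m
P_cr = π²EI / L_e² = π² × 200×10⁹ × 2.855×10^-6 / 15.04² = 2.491×10^4 N

P_cr ≈ 24.9 kN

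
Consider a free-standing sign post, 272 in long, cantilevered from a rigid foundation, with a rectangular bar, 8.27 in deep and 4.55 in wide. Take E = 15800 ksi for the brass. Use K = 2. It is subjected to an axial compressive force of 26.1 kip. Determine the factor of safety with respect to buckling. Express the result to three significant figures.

Buckling occurs about the weak axis: I_min = h·b³/12 with b = 4.55 in (the shorter side).
I_min = 8.27×4.55³/12 = 64.92 in⁴
Effective length L_e = K·L = 2 × 272 = 544.0 in
P_cr = π²EI / L_e² = π² × 15800×10³ × 64.92 / 544.0² = 3.421×10^4 lb
Factor of safety n = P_cr / P = 34.207 / 26.1 = 1.31

n ≈ 1.31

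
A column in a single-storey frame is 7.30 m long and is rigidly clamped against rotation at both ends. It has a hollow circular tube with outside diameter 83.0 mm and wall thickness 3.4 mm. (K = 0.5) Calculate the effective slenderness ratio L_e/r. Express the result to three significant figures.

λ ≈ 130

Inner diameter d_i = 83.0 − 2×3.4 = 76.20 mm
I = π(d_o⁴ − d_i⁴)/64 = π(83.0⁴ − 76.20⁴)/64 = 6.746×10^5 mm⁴
A = 850.2 mm²;  r_min = √(I/A) = √(6.746×10^5/850.2) = 28.17 mm
L_e = K·L = 0.5 × 7.30 m = 3.650 m = 3650.0 mm
λ = L_e / r_min = 3650.0 / 28.17 = 130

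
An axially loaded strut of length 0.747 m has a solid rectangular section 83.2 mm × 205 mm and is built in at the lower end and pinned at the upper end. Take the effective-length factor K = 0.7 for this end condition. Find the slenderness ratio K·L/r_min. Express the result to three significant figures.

λ ≈ 21.8

For a rectangle r_min = b/√12 = 83.2/√12 = 24.02 mm
L_e = K·L = 0.7 × 0.747 m = 0.5229 m = 522.90 mm
λ = L_e / r_min = 522.90 / 24.02 = 21.8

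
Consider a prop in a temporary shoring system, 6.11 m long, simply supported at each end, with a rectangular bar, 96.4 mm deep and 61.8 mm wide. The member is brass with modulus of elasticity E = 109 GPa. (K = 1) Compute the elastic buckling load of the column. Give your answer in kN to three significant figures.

P_cr ≈ 54.6 kN

Buckling occurs about the weak axis: I_min = h·b³/12 with b = 61.8 mm (the shorter side).
I_min = 96.4×61.8³/12 = 1.896×10^6 mm⁴
I = 1.896×10^6 mm⁴ = 1.896×10^-6 m⁴
Effective length L_e = K·L = 1 × 6.11 = 6.110 m
P_cr = π²EI / L_e² = π² × 109×10⁹ × 1.896×10^-6 / 6.110² = 5.464×10^4 N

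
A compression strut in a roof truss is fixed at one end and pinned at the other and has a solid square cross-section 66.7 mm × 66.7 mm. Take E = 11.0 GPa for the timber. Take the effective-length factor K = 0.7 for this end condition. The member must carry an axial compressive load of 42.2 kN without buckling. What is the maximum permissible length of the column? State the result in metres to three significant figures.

I = a⁴/12 = 66.7⁴/12 = 1.649×10^6 mm⁴
I = 1.649×10^-6 m⁴
At the buckling limit P_cr = P = 4.220×10^4 N
From P_cr = π²EI/(K·L)²:  L = (1/K)·√(π²EI/P_cr) = (1/0.7)·√(π²×1.10×10^10×1.649×10^-6/4.220×10^4)
L = 2.94 m

L_max ≈ 2.94 m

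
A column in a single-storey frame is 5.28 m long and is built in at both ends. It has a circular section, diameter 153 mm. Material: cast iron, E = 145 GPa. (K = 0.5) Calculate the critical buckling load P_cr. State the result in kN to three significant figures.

I = πd⁴/64 = π×153⁴/64 = 2.690×10^7 mm⁴
I = 2.690×10^7 mm⁴ = 2.690×10^-5 m⁴
Effective length L_e = K·L = 0.5 × 5.28 = 2.640 m
P_cr = π²EI / L_e² = π² × 145×10⁹ × 2.690×10^-5 / 2.640² = 5.523×10^6 N

P_cr ≈ 5520 kN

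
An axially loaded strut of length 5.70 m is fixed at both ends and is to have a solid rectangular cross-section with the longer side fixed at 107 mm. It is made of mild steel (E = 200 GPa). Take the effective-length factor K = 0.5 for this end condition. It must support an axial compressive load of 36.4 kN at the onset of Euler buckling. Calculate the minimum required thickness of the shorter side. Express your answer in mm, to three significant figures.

L_e = K·L = 0.5 × 5.70 = 2.850 m
Required I = P_cr·L_e²/(π²E) = 3.640×10^4 × 2.850² / (π² × 2.00×10^11) = 1.498×10^-7 m⁴
I_req = 1.498×10^5 mm⁴
Rectangle, weak axis: I_min = h·b³/12 with h = 107 mm fixed  ⇒  b = (12I/h)^(1/3) = 25.6 mm

b ≈ 25.6 mm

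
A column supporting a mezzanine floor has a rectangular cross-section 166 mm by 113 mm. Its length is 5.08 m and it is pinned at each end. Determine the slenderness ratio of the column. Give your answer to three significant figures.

For a rectangle r_min = b/√12 = 113/√12 = 32.62 mm
L_e = K·L = 1 × 5.08 m = 5.080 m = 5080.0 mm
λ = L_e / r_min = 5080.0 / 32.62 = 156

λ ≈ 156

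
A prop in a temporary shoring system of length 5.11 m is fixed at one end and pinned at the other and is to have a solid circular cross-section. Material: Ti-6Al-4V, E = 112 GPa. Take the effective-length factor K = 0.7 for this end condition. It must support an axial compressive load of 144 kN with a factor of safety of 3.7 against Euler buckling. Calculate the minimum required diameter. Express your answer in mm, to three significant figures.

Required P_cr = n·P = 3.7 × 144 = 532.8 kN
L_e = K·L = 0.7 × 5.11 = 3.577 m
Required I = P_cr·L_e²/(π²E) = 5.328×10^5 × 3.577² / (π² × 1.12×10^11) = 6.167×10^-6 m⁴
I_req = 6.167×10^6 mm⁴
Solid circle: I = πd⁴/64  ⇒  d = (64I/π)^(1/4) = (64×6.167×10^6/π)^(1/4) = 106 mm

d ≈ 106 mm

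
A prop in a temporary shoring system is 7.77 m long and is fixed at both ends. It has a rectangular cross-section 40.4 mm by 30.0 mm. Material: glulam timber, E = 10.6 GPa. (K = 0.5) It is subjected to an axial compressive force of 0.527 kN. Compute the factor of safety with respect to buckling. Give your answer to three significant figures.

Buckling occurs about the weak axis: I_min = h·b³/12 with b = 30.0 mm (the shorter side).
I_min = 40.4×30.0³/12 = 9.090×10^4 mm⁴
I = 9.090×10^4 mm⁴ = 9.090×10^-8 m⁴
Effective length L_e = K·L = 0.5 × 7.77 = 3.885 m
P_cr = π²EI / L_e² = π² × 10.6×10⁹ × 9.090×10^-8 / 3.885² = 630.1 N
Factor of safety n = P_cr / P = 0.63007 / 0.527 = 1.20

n ≈ 1.20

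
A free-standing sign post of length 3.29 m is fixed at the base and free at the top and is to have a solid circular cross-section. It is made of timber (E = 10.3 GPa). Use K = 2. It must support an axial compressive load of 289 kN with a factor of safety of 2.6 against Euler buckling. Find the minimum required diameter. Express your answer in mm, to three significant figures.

d ≈ 284 mm

Required P_cr = n·P = 2.6 × 289 = 751.4 kN
L_e = K·L = 2 × 3.29 = 6.580 m
Required I = P_cr·L_e²/(π²E) = 7.514×10^5 × 6.580² / (π² × 1.03×10^10) = 3.200×10^-4 m⁴
I_req = 3.200×10^8 mm⁴
Solid circle: I = πd⁴/64  ⇒  d = (64I/π)^(1/4) = (64×3.200×10^8/π)^(1/4) = 284 mm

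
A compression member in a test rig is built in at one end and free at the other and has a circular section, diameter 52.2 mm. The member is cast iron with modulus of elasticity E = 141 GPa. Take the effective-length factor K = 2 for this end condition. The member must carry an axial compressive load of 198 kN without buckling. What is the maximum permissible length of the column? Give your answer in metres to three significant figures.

L_max ≈ 0.800 m

I = πd⁴/64 = π×52.2⁴/64 = 3.645×10^5 mm⁴
I = 3.645×10^-7 m⁴
At the buckling limit P_cr = P = 1.980×10^5 N
From P_cr = π²EI/(K·L)²:  L = (1/K)·√(π²EI/P_cr) = (1/2)·√(π²×1.41×10^11×3.645×10^-7/1.980×10^5)
L = 0.800 m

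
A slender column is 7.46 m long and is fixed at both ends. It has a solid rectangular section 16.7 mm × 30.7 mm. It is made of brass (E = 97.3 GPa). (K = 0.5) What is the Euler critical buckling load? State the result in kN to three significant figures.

Buckling occurs about the weak axis: I_min = h·b³/12 with b = 16.7 mm (the shorter side).
I_min = 30.7×16.7³/12 = 1.192×10^4 mm⁴
I = 1.192×10^4 mm⁴ = 1.192×10^-8 m⁴
Effective length L_e = K·L = 0.5 × 7.46 = 3.730 m
P_cr = π²EI / L_e² = π² × 97.3×10⁹ × 1.192×10^-8 / 3.730² = 822.4 N

P_cr ≈ 0.822 kN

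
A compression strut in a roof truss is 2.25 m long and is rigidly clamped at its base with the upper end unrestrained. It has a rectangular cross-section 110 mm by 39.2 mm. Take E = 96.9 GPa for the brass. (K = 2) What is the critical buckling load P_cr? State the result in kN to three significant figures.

Buckling occurs about the weak axis: I_min = h·b³/12 with b = 39.2 mm (the shorter side).
I_min = 110×39.2³/12 = 5.522×10^5 mm⁴
I = 5.522×10^5 mm⁴ = 5.522×10^-7 m⁴
Effective length L_e = K·L = 2 × 2.25 = 4.500 m
P_cr = π²EI / L_e² = π² × 96.9×10⁹ × 5.522×10^-7 / 4.500² = 2.608×10^4 N

P_cr ≈ 26.1 kN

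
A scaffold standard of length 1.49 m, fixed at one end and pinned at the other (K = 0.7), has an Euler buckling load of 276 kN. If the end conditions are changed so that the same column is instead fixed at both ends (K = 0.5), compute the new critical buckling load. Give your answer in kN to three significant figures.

P_cr ≈ 541 kN

P_cr ∝ 1/K², so P_cr,new = P_cr,old × (K_old/K_new)² = 276 × (0.7/0.5)²
= 276 × 1.960 = 541 kN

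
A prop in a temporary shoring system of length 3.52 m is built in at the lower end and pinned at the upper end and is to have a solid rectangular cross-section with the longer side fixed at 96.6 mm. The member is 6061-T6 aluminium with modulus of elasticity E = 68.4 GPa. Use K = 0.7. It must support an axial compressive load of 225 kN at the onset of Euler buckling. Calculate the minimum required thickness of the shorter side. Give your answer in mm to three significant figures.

L_e = K·L = 0.7 × 3.52 = 2.464 m
Required I = P_cr·L_e²/(π²E) = 2.250×10^5 × 2.464² / (π² × 6.84×10^10) = 2.024×10^-6 m⁴
I_req = 2.024×10^6 mm⁴
Rectangle, weak axis: I_min = h·b³/12 with h = 96.6 mm fixed  ⇒  b = (12I/h)^(1/3) = 63.1 mm

b ≈ 63.1 mm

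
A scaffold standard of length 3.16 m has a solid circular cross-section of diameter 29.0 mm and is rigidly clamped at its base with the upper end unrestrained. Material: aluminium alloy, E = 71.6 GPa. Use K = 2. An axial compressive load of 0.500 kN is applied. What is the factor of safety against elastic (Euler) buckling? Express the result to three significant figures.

n ≈ 1.23

I = πd⁴/64 = π×29.0⁴/64 = 3.472×10^4 mm⁴
I = 3.472×10^4 mm⁴ = 3.472×10^-8 m⁴
Effective length L_e = K·L = 2 × 3.16 = 6.320 m
P_cr = π²EI / L_e² = π² × 71.6×10⁹ × 3.472×10^-8 / 6.320² = 614.2 N
Factor of safety n = P_cr / P = 0.61424 / 0.500 = 1.23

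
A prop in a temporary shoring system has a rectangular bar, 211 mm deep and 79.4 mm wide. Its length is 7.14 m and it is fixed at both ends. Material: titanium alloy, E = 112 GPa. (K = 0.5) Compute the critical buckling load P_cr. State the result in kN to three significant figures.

Buckling occurs about the weak axis: I_min = h·b³/12 with b = 79.4 mm (the shorter side).
I_min = 211×79.4³/12 = 8.802×10^6 mm⁴
I = 8.802×10^6 mm⁴ = 8.802×10^-6 m⁴
Effective length L_e = K·L = 0.5 × 7.14 = 3.570 m
P_cr = π²EI / L_e² = π² × 112×10⁹ × 8.802×10^-6 / 3.570² = 7.634×10^5 N

P_cr ≈ 763 kN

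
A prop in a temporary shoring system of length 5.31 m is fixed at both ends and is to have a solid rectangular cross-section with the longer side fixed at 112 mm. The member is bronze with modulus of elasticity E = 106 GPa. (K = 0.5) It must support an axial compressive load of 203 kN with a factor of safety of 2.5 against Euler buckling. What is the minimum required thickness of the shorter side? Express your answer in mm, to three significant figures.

b ≈ 71.6 mm

Required P_cr = n·P = 2.5 × 203 = 507.5 kN
L_e = K·L = 0.5 × 5.31 = 2.655 m
Required I = P_cr·L_e²/(π²E) = 5.075×10^5 × 2.655² / (π² × 1.06×10^11) = 3.419×10^-6 m⁴
I_req = 3.419×10^6 mm⁴
Rectangle, weak axis: I_min = h·b³/12 with h = 112 mm fixed  ⇒  b = (12I/h)^(1/3) = 71.6 mm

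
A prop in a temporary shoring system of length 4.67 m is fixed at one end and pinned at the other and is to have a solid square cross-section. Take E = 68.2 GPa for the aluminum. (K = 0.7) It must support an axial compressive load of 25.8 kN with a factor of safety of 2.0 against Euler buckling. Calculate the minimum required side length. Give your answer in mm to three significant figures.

a ≈ 56.0 mm

Required P_cr = n·P = 2.0 × 25.8 = 51.60 kN
L_e = K·L = 0.7 × 4.67 = 3.269 m
Required I = P_cr·L_e²/(π²E) = 5.160×10^4 × 3.269² / (π² × 6.82×10^10) = 8.192×10^-7 m⁴
I_req = 8.192×10^5 mm⁴
Solid square: I = a⁴/12  ⇒  a = (12I)^(1/4) = (12×8.192×10^5)^(1/4) = 56.0 mm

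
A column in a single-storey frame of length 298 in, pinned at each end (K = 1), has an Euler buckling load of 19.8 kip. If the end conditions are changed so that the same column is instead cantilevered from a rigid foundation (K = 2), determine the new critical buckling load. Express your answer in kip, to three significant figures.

P_cr ≈ 4.95 kip

P_cr ∝ 1/K², so P_cr,new = P_cr,old × (K_old/K_new)² = 19.8 × (1/2)²
= 19.8 × 0.2500 = 4.95 kip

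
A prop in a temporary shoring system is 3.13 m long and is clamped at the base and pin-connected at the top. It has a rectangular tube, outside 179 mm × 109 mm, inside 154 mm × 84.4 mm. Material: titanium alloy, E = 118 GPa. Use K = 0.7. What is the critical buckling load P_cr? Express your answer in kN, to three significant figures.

Weak-axis I_min = (h_o·b_o³ − h_i·b_i³)/12 with b_o = 109, b_i = 84.40 mm (shorter outer/inner sides).
I_min = (179×109³ − 154.0×84.40³)/12 = 1.160×10^7 mm⁴
I = 1.160×10^7 mm⁴ = 1.160×10^-5 m⁴
Effective length L_e = K·L = 0.7 × 3.13 = 2.191 m
P_cr = π²EI / L_e² = π² × 118×10⁹ × 1.160×10^-5 / 2.191² = 2.815×10^6 N

P_cr ≈ 2810 kN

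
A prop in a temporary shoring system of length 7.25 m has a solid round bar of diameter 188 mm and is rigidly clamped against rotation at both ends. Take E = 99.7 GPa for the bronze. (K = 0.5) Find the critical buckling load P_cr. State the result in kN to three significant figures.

I = πd⁴/64 = π×188⁴/64 = 6.132×10^7 mm⁴
I = 6.132×10^7 mm⁴ = 6.132×10^-5 m⁴
Effective length L_e = K·L = 0.5 × 7.25 = 3.625 m
P_cr = π²EI / L_e² = π² × 99.7×10⁹ × 6.132×10^-5 / 3.625² = 4.592×10^6 N

P_cr ≈ 4590 kN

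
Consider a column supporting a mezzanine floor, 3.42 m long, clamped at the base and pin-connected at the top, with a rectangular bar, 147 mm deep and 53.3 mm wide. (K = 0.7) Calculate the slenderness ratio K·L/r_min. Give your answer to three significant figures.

λ ≈ 156

For a rectangle r_min = b/√12 = 53.3/√12 = 15.39 mm
L_e = K·L = 0.7 × 3.42 m = 2.394 m = 2394.0 mm
λ = L_e / r_min = 2394.0 / 15.39 = 156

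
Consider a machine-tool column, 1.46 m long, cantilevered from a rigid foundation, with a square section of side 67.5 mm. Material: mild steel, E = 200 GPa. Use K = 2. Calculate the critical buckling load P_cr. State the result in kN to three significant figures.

P_cr ≈ 400 kN

I = a⁴/12 = 67.5⁴/12 = 1.730×10^6 mm⁴
I = 1.730×10^6 mm⁴ = 1.730×10^-6 m⁴
Effective length L_e = K·L = 2 × 1.46 = 2.920 m
P_cr = π²EI / L_e² = π² × 200×10⁹ × 1.730×10^-6 / 2.920² = 4.005×10^5 N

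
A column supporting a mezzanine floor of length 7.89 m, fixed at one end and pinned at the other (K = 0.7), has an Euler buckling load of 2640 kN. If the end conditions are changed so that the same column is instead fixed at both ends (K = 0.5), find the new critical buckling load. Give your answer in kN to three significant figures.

P_cr ∝ 1/K², so P_cr,new = P_cr,old × (K_old/K_new)² = 2640 × (0.7/0.5)²
= 2640 × 1.960 = 5170 kN

P_cr ≈ 5170 kN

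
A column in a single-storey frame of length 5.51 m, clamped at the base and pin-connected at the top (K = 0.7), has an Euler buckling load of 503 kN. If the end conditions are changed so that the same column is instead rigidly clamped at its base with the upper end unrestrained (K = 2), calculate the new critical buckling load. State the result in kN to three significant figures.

P_cr ∝ 1/K², so P_cr,new = P_cr,old × (K_old/K_new)² = 503 × (0.7/2)²
= 503 × 0.1225 = 61.6 kN

P_cr ≈ 61.6 kN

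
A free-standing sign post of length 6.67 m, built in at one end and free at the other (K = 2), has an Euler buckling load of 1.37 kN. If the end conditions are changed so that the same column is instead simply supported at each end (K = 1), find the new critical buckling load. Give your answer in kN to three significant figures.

P_cr ∝ 1/K², so P_cr,new = P_cr,old × (K_old/K_new)² = 1.37 × (2/1)²
= 1.37 × 4.000 = 5.48 kN

P_cr ≈ 5.48 kN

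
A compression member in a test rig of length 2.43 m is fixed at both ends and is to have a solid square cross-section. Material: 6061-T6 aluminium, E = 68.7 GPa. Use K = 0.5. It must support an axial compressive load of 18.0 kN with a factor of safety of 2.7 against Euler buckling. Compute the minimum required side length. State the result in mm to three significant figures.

Required P_cr = n·P = 2.7 × 18.0 = 48.60 kN
L_e = K·L = 0.5 × 2.43 = 1.215 m
Required I = P_cr·L_e²/(π²E) = 4.860×10^4 × 1.215² / (π² × 6.87×10^10) = 1.058×10^-7 m⁴
I_req = 1.058×10^5 mm⁴
Solid square: I = a⁴/12  ⇒  a = (12I)^(1/4) = (12×1.058×10^5)^(1/4) = 33.6 mm

a ≈ 33.6 mm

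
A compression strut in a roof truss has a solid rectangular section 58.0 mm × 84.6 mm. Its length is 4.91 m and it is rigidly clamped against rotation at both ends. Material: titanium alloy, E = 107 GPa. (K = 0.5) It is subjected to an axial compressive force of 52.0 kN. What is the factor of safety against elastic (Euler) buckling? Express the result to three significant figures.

n ≈ 4.64

Buckling occurs about the weak axis: I_min = h·b³/12 with b = 58.0 mm (the shorter side).
I_min = 84.6×58.0³/12 = 1.376×10^6 mm⁴
I = 1.376×10^6 mm⁴ = 1.376×10^-6 m⁴
Effective length L_e = K·L = 0.5 × 4.91 = 2.455 m
P_cr = π²EI / L_e² = π² × 107×10⁹ × 1.376×10^-6 / 2.455² = 2.410×10^5 N
Factor of safety n = P_cr / P = 241.02 / 52.0 = 4.64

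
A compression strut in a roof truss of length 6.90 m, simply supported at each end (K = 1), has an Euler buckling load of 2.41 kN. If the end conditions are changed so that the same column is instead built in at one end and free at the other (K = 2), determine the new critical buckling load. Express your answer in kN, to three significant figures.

P_cr ∝ 1/K², so P_cr,new = P_cr,old × (K_old/K_new)² = 2.41 × (1/2)²
= 2.41 × 0.2500 = 0.602 kN

P_cr ≈ 0.602 kN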